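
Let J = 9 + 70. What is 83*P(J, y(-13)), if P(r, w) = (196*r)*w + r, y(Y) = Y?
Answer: -16700679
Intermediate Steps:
J = 79
P(r, w) = r + 196*r*w (P(r, w) = 196*r*w + r = r + 196*r*w)
83*P(J, y(-13)) = 83*(79*(1 + 196*(-13))) = 83*(79*(1 - 2548)) = 83*(79*(-2547)) = 83*(-201213) = -16700679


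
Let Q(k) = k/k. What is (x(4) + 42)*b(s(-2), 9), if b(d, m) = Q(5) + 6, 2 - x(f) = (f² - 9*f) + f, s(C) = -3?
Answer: 420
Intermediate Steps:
Q(k) = 1
x(f) = 2 - f² + 8*f (x(f) = 2 - ((f² - 9*f) + f) = 2 - (f² - 8*f) = 2 + (-f² + 8*f) = 2 - f² + 8*f)
b(d, m) = 7 (b(d, m) = 1 + 6 = 7)
(x(4) + 42)*b(s(-2), 9) = ((2 - 1*4² + 8*4) + 42)*7 = ((2 - 1*16 + 32) + 42)*7 = ((2 - 16 + 32) + 42)*7 = (18 + 42)*7 = 60*7 = 420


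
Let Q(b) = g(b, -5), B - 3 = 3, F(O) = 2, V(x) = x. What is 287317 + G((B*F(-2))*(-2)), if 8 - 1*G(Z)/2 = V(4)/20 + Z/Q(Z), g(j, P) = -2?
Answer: 1436543/5 ≈ 2.8731e+5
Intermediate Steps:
B = 6 (B = 3 + 3 = 6)
Q(b) = -2
G(Z) = 78/5 + Z (G(Z) = 16 - 2*(4/20 + Z/(-2)) = 16 - 2*(4*(1/20) + Z*(-1/2)) = 16 - 2*(1/5 - Z/2) = 16 + (-2/5 + Z) = 78/5 + Z)
287317 + G((B*F(-2))*(-2)) = 287317 + (78/5 + (6*2)*(-2)) = 287317 + (78/5 + 12*(-2)) = 287317 + (78/5 - 24) = 287317 - 42/5 = 1436543/5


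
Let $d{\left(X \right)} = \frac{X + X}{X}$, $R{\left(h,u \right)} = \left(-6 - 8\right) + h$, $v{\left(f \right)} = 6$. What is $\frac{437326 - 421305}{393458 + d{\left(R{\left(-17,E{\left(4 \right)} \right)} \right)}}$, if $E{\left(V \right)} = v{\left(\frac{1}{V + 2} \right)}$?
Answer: $\frac{16021}{393460} \approx 0.040718$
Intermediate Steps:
$E{\left(V \right)} = 6$
$R{\left(h,u \right)} = -14 + h$
$d{\left(X \right)} = 2$ ($d{\left(X \right)} = \frac{2 X}{X} = 2$)
$\frac{437326 - 421305}{393458 + d{\left(R{\left(-17,E{\left(4 \right)} \right)} \right)}} = \frac{437326 - 421305}{393458 + 2} = \frac{16021}{393460}$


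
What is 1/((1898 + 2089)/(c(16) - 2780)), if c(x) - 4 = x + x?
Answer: -2744/3987 ≈ -0.68824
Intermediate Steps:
c(x) = 4 + 2*x (c(x) = 4 + (x + x) = 4 + 2*x)
1/((1898 + 2089)/(c(16) - 2780)) = 1/((1898 + 2089)/((4 + 2*16) - 2780)) = 1/(3987/((4 + 32) - 2780)) = 1/(3987/(36 - 2780)) = 1/(3987/(-2744)) = 1/(3987*(-1/2744)) = 1/(-3987/2744) = -2744/3987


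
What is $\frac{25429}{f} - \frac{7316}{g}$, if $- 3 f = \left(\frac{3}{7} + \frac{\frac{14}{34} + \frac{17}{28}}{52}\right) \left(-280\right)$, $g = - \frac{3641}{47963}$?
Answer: $\frac{19585289535634}{201948065} \approx 96982.0$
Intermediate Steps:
$g = - \frac{3641}{47963}$ ($g = \left(-3641\right) \frac{1}{47963} = - \frac{3641}{47963} \approx -0.075913$)
$f = \frac{55465}{1326}$ ($f = - \frac{\left(\frac{3}{7} + \frac{\frac{14}{34} + \frac{17}{28}}{52}\right) \left(-280\right)}{3} = - \frac{\left(3 \cdot \frac{1}{7} + \left(14 \cdot \frac{1}{34} + 17 \cdot \frac{1}{28}\right) \frac{1}{52}\right) \left(-280\right)}{3} = - \frac{\left(\frac{3}{7} + \left(\frac{7}{17} + \frac{17}{28}\right) \frac{1}{52}\right) \left(-280\right)}{3} = - \frac{\left(\frac{3}{7} + \frac{485}{476} \cdot \frac{1}{52}\right) \left(-280\right)}{3} = - \frac{\left(\frac{3}{7} + \frac{485}{24752}\right) \left(-280\right)}{3} = - \frac{\frac{11093}{24752} \left(-280\right)}{3} = \left(- \frac{1}{3}\right) \left(- \frac{55465}{442}\right) = \frac{55465}{1326} \approx 41.829$)
$\frac{25429}{f} - \frac{7316}{g} = \frac{25429}{\frac{55465}{1326}} - \frac{7316}{- \frac{3641}{47963}} = 25429 \cdot \frac{1326}{55465} - - \frac{350897308}{3641} = \frac{33718854}{55465} + \frac{350897308}{3641} = \frac{19585289535634}{201948065}$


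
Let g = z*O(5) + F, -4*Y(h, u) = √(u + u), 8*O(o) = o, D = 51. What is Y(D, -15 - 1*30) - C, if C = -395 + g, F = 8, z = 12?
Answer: 759/2 - 3*I*√10/4 ≈ 379.5 - 2.3717*I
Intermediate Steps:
O(o) = o/8
Y(h, u) = -√2*√u/4 (Y(h, u) = -√(u + u)/4 = -√2*√u/4)
g = 31/2 (g = 12*((⅛)*5) + 8 = 12*(5/8) + 8 = 15/2 + 8 = 31/2 ≈ 15.500)
C = -759/2 (C = -395 + 31/2 = -759/2 ≈ -379.50)
Y(D, -15 - 1*30) - C = -√2*√(-15 - 1*30)/4 - 1*(-759/2) = -√2*√(-15 - 30)/4 + 759/2 = -√2*√(-45)/4 + 759/2 = -√2*3*I*√5/4 + 759/2 = -3*I*√10/4 + 759/2 = 759/2 - 3*I*√10/4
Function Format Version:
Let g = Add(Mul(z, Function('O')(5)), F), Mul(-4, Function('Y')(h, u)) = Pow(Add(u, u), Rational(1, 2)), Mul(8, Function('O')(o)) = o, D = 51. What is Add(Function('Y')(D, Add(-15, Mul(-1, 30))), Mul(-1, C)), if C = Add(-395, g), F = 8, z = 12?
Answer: Add(Rational(759, 2), Mul(Rational(-3, 4), I, Pow(10, Rational(1, 2)))) ≈ Add(379.50, Mul(-2.3717, I))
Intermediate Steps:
Function('O')(o) = Mul(Rational(1, 8), o)
Function('Y')(h, u) = Mul(Rational(-1, 4), Pow(2, Rational(1, 2)), Pow(u, Rational(1, 2))) (Function('Y')(h, u) = Mul(Rational(-1, 4), Pow(Add(u, u), Rational(1, 2))) = Mul(Rational(-1, 4), Pow(Mul(2, u), Rational(1, 2))) = Mul(Rational(-1, 4), Mul(Pow(2, Rational(1, 2)), Pow(u, Rational(1, 2)))) = Mul(Rational(-1, 4), Pow(2, Rational(1, 2)), Pow(u, Rational(1, 2))))
g = Rational(31, 2) (g = Add(Mul(12, Mul(Rational(1, 8), 5)), 8) = Add(Mul(12, Rational(5, 8)), 8) = Add(Rational(15, 2), 8) = Rational(31, 2) ≈ 15.500)
C = Rational(-759, 2) (C = Add(-395, Rational(31, 2)) = Rational(-759, 2) ≈ -379.50)
Add(Function('Y')(D, Add(-15, Mul(-1, 30))), Mul(-1, C)) = Add(Mul(Rational(-1, 4), Pow(2, Rational(1, 2)), Pow(Add(-15, Mul(-1, 30)), Rational(1, 2))), Mul(-1, Rational(-759, 2))) = Add(Mul(Rational(-1, 4), Pow(2, Rational(1, 2)), Pow(Add(-15, -30), Rational(1, 2))), Rational(759, 2)) = Add(Mul(Rational(-1, 4), Pow(2, Rational(1, 2)), Pow(-45, Rational(1, 2))), Rational(759, 2)) = Add(Mul(Rational(-1, 4), Pow(2, Rational(1, 2)), Mul(3, I, Pow(5, Rational(1, 2)))), Rational(759, 2)) = Add(Mul(Rational(-3, 4), I, Pow(10, Rational(1, 2))), Rational(759, 2)) = Add(Rational(759, 2), Mul(Rational(-3, 4), I, Pow(10, Rational(1, 2))))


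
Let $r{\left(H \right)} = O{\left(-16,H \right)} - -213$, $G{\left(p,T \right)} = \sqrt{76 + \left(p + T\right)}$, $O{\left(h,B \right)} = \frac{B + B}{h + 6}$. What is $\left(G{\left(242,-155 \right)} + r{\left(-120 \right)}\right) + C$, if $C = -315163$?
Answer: $-314926 + \sqrt{163} \approx -3.1491 \cdot 10^{5}$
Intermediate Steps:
$O{\left(h,B \right)} = \frac{2 B}{6 + h}$
$G{\left(p,T \right)} = \sqrt{76 + T + p}$ ($G{\left(p,T \right)} = \sqrt{76 + \left(T + p\right)} = \sqrt{76 + T + p}$)
$r{\left(H \right)} = 213 - \frac{H}{5}$ ($r{\left(H \right)} = \frac{2 H}{6 - 16} - -213 = \frac{2 H}{-10} + 213 = 2 H \left(- \frac{1}{10}\right) + 213 = - \frac{H}{5} + 213 = 213 - \frac{H}{5}$)
$\left(G{\left(242,-155 \right)} + r{\left(-120 \right)}\right) + C = \left(\sqrt{76 - 155 + 242} + \left(213 - -24\right)\right) - 315163 = \left(\sqrt{163} + \left(213 + 24\right)\right) - 315163 = \left(\sqrt{163} + 237\right) - 315163 = \left(237 + \sqrt{163}\right) - 315163 = -314926 + \sqrt{163}$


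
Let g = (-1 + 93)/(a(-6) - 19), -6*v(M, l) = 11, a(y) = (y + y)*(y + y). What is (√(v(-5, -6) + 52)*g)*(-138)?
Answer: -2116*√1806/125 ≈ -719.39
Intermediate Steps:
a(y) = 4*y² (a(y) = (2*y)*(2*y) = 4*y²)
v(M, l) = -11/6 (v(M, l) = -⅙*11 = -11/6)
g = 92/125 (g = (-1 + 93)/(4*(-6)² - 19) = 92/(4*36 - 19) = 92/(144 - 19) = 92/125 ≈ 0.73600)
(√(v(-5, -6) + 52)*g)*(-138) = (√(-11/6 + 52)*(92/125))*(-138) = (√(301/6)*(92/125))*(-138) = ((√1806/6)*(92/125))*(-138) = (46*√1806/375)*(-138) = -2116*√1806/125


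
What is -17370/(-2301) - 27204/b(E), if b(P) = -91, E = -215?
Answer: 126582/413 ≈ 306.49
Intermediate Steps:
-17370/(-2301) - 27204/b(E) = -17370/(-2301) - 27204/(-91) = -17370*(-1/2301) - 27204*(-1/91) = 5790/767 + 27204/91 = 126582/413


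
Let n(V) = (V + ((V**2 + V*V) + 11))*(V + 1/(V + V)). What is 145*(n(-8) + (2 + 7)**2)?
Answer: -2262435/16 ≈ -1.4140e+5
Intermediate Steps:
n(V) = (V + 1/(2*V))*(11 + V + 2*V**2) (n(V) = (V + ((V**2 + V**2) + 11))*(V + 1/(2*V)) = (V + (2*V**2 + 11))*(V + 1/(2*V)) = (V + (11 + 2*V**2))*(V + 1/(2*V)) = (11 + V + 2*V**2)*(V + 1/(2*V)) = (V + 1/(2*V))*(11 + V + 2*V**2))
145*(n(-8) + (2 + 7)**2) = 145*((1/2 + (-8)**2 + 2*(-8)**3 + 12*(-8) + (11/2)/(-8)) + (2 + 7)**2) = 145*((1/2 + 64 + 2*(-512) - 96 + (11/2)*(-1/8)) + 9**2) = 145*((1/2 + 64 - 1024 - 96 - 11/16) + 81) = 145*(-16899/16 + 81) = 145*(-15603/16) = -2262435/16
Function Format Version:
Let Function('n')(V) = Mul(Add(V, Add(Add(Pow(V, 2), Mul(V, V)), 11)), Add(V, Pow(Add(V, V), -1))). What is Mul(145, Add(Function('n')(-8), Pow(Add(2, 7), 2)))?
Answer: Rational(-2262435, 16) ≈ -1.4140e+5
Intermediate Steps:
Function('n')(V) = Mul(Add(V, Mul(Rational(1, 2), Pow(V, -1))), Add(11, V, Mul(2, Pow(V, 2)))) (Function('n')(V) = Mul(Add(V, Add(Add(Pow(V, 2), Pow(V, 2)), 11)), Add(V, Pow(Mul(2, V), -1))) = Mul(Add(V, Add(Mul(2, Pow(V, 2)), 11)), Add(V, Mul(Rational(1, 2), Pow(V, -1)))) = Mul(Add(V, Add(11, Mul(2, Pow(V, 2)))), Add(V, Mul(Rational(1, 2), Pow(V, -1)))) = Mul(Add(11, V, Mul(2, Pow(V, 2))), Add(V, Mul(Rational(1, 2), Pow(V, -1)))) = Mul(Add(V, Mul(Rational(1, 2), Pow(V, -1))), Add(11, V, Mul(2, Pow(V, 2)))))
Mul(145, Add(Function('n')(-8), Pow(Add(2, 7), 2))) = Mul(145, Add(Add(Rational(1, 2), Pow(-8, 2), Mul(2, Pow(-8, 3)), Mul(12, -8), Mul(Rational(11, 2), Pow(-8, -1))), Pow(Add(2, 7), 2))) = Mul(145, Add(Add(Rational(1, 2), 64, Mul(2, -512), -96, Mul(Rational(11, 2), Rational(-1, 8))), Pow(9, 2))) = Mul(145, Add(Add(Rational(1, 2), 64, -1024, -96, Rational(-11, 16)), 81)) = Mul(145, Add(Rational(-16899, 16), 81)) = Mul(145, Rational(-15603, 16)) = Rational(-2262435, 16)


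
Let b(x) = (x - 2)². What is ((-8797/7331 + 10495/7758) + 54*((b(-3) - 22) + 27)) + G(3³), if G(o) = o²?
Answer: 133605478121/56873898 ≈ 2349.2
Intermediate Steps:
b(x) = (-2 + x)²
((-8797/7331 + 10495/7758) + 54*((b(-3) - 22) + 27)) + G(3³) = ((-8797/7331 + 10495/7758) + 54*(((-2 - 3)² - 22) + 27)) + (3³)² = ((-8797*1/7331 + 10495*(1/7758)) + 54*(((-5)² - 22) + 27)) + 27² = ((-8797/7331 + 10495/7758) + 54*((25 - 22) + 27)) + 729 = (8691719/56873898 + 54*(3 + 27)) + 729 = (8691719/56873898 + 54*30) + 729 = (8691719/56873898 + 1620) + 729 = 92144406479/56873898 + 729 = 133605478121/56873898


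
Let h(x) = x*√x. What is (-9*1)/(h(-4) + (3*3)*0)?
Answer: -9*I/8 ≈ -1.125*I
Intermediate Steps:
h(x) = x^(3/2)
(-9*1)/(h(-4) + (3*3)*0) = (-9*1)/((-4)^(3/2) + (3*3)*0) = -9/(-8*I + 9*0) = -9/(-8*I + 0) = -9*I/8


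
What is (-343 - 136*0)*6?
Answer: -2058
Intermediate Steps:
(-343 - 136*0)*6 = (-343 + 0)*6 = -343*6 = -2058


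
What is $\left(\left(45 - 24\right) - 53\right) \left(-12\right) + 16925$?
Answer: $17309$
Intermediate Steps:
$\left(\left(45 - 24\right) - 53\right) \left(-12\right) + 16925 = \left(21 - 53\right) \left(-12\right) + 16925 = \left(-32\right) \left(-12\right) + 16925 = 384 + 16925 = 17309$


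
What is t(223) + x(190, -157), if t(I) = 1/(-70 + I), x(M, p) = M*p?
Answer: -4563989/153 ≈ -29830.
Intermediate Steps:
t(223) + x(190, -157) = 1/(-70 + 223) + 190*(-157) = 1/153 - 29830 = -4563989/153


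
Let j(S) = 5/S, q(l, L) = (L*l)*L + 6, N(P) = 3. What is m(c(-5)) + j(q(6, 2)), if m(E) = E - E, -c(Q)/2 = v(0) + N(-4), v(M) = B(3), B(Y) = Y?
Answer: ⅙ ≈ 0.16667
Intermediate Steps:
v(M) = 3
q(l, L) = 6 + l*L² (q(l, L) = l*L² + 6 = 6 + l*L²)
c(Q) = -12 (c(Q) = -2*(3 + 3) = -2*6 = -12)
m(E) = 0
m(c(-5)) + j(q(6, 2)) = 0 + 5/(6 + 6*2²) = 0 + 5/(6 + 6*4) = 0 + 5/(6 + 24) = 0 + 5/30 = 0 + 5*(1/30) = 0 + ⅙ = ⅙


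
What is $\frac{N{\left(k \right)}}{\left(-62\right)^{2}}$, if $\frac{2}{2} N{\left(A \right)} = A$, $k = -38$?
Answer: $- \frac{19}{1922} \approx -0.0098855$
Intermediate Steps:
$N{\left(A \right)} = A$
$\frac{N{\left(k \right)}}{\left(-62\right)^{2}} = - \frac{38}{\left(-62\right)^{2}} = - \frac{38}{3844} = \left(-38\right) \frac{1}{3844} = - \frac{19}{1922}$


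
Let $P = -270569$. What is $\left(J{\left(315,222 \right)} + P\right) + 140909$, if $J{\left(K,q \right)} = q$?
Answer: $-129438$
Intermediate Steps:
$\left(J{\left(315,222 \right)} + P\right) + 140909 = \left(222 - 270569\right) + 140909 = -270347 + 140909 = -129438$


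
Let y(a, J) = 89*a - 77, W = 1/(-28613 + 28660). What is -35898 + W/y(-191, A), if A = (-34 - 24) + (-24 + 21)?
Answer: -28810729657/802572 ≈ -35898.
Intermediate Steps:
W = 1/47 ≈ 0.021277
A = -61 (A = -58 - 3 = -61)
y(a, J) = -77 + 89*a
-35898 + W/y(-191, A) = -35898 + 1/(47*(-77 + 89*(-191))) = -35898 + 1/(47*(-77 - 16999)) = -35898 + (1/47)/(-17076) = -35898 + (1/47)*(-1/17076) = -35898 - 1/802572 = -28810729657/802572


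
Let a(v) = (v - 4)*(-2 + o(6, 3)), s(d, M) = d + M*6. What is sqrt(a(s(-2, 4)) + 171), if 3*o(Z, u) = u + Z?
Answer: 3*sqrt(21) ≈ 13.748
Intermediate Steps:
o(Z, u) = Z/3 + u/3 (o(Z, u) = (u + Z)/3 = (Z + u)/3 = Z/3 + u/3)
s(d, M) = d + 6*M
a(v) = -4 + v (a(v) = (v - 4)*(-2 + ((1/3)*6 + (1/3)*3)) = (-4 + v)*(-2 + (2 + 1)) = (-4 + v)*(-2 + 3) = (-4 + v)*1 = -4 + v)
sqrt(a(s(-2, 4)) + 171) = sqrt((-4 + (-2 + 6*4)) + 171) = sqrt((-4 + (-2 + 24)) + 171) = sqrt((-4 + 22) + 171) = sqrt(18 + 171) = sqrt(189) = 3*sqrt(21)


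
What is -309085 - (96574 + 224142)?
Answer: -629801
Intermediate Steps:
-309085 - (96574 + 224142) = -309085 - 1*320716 = -309085 - 320716 = -629801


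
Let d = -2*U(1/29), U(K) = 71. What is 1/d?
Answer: -1/142 ≈ -0.0070423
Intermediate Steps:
d = -142 (d = -2*71 = -142)
1/d = 1/(-142) = -1/142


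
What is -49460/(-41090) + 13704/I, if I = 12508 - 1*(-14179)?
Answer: 188303638/109656883 ≈ 1.7172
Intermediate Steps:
I = 26687 (I = 12508 + 14179 = 26687)
-49460/(-41090) + 13704/I = -49460/(-41090) + 13704/26687 = -49460*(-1/41090) + 13704*(1/26687) = 4946/4109 + 13704/26687 = 188303638/109656883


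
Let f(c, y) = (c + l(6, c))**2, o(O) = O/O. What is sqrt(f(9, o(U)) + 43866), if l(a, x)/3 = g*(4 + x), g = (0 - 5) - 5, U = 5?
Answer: 3*sqrt(21003) ≈ 434.77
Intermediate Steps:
g = -10 (g = -5 - 5 = -10)
l(a, x) = -120 - 30*x (l(a, x) = 3*(-10*(4 + x)) = 3*(-40 - 10*x) = -120 - 30*x)
o(O) = 1
f(c, y) = (-120 - 29*c)**2 (f(c, y) = (c + (-120 - 30*c))**2 = (-120 - 29*c)**2)
sqrt(f(9, o(U)) + 43866) = sqrt((120 + 29*9)**2 + 43866) = sqrt((120 + 261)**2 + 43866) = sqrt(381**2 + 43866) = sqrt(145161 + 43866) = sqrt(189027) = 3*sqrt(21003)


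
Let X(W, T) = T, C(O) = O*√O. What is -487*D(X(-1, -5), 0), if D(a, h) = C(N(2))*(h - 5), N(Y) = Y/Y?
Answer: 2435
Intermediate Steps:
N(Y) = 1
C(O) = O^(3/2)
D(a, h) = -5 + h (D(a, h) = 1^(3/2)*(h - 5) = 1*(-5 + h) = -5 + h)
-487*D(X(-1, -5), 0) = -487*(-5 + 0) = -487*(-5) = 2435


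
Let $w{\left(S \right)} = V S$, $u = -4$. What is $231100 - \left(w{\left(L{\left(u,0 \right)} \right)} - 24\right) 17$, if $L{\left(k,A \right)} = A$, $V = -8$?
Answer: $231508$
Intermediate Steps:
$w{\left(S \right)} = - 8 S$
$231100 - \left(w{\left(L{\left(u,0 \right)} \right)} - 24\right) 17 = 231100 - \left(\left(-8\right) 0 - 24\right) 17 = 231100 - \left(0 - 24\right) 17 = 231100 - \left(-24\right) 17 = 231100 - -408 = 231100 + 408 = 231508$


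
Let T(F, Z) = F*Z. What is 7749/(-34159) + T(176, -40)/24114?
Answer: -213669373/411855063 ≈ -0.51880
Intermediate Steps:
7749/(-34159) + T(176, -40)/24114 = 7749/(-34159) + (176*(-40))/24114 = 7749*(-1/34159) - 7040*1/24114 = -7749/34159 - 3520/12057 = -213669373/411855063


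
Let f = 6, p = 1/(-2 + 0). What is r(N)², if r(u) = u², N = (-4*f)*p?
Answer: 20736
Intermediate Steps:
p = -½ (p = 1/(-2) = -½ ≈ -0.50000)
N = 12 (N = -4*6*(-½) = -24*(-½) = 12)
r(N)² = (12²)² = 144² = 20736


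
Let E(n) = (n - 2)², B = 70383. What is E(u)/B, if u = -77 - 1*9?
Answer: 7744/70383 ≈ 0.11003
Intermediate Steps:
u = -86 (u = -77 - 9 = -86)
E(n) = (-2 + n)²
E(u)/B = (-2 - 86)²/70383 = (-88)²*(1/70383) = 7744*(1/70383) = 7744/70383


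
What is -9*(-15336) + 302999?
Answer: 441023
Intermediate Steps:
-9*(-15336) + 302999 = 138024 + 302999 = 441023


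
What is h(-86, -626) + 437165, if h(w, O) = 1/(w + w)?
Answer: 75192379/172 ≈ 4.3717e+5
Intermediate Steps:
h(w, O) = 1/(2*w)
h(-86, -626) + 437165 = (½)/(-86) + 437165 = (½)*(-1/86) + 437165 = -1/172 + 437165 = 75192379/172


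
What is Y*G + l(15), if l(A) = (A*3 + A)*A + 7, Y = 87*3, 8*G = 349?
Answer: 98345/8 ≈ 12293.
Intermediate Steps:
G = 349/8 (G = (⅛)*349 = 349/8 ≈ 43.625)
Y = 261
l(A) = 7 + 4*A² (l(A) = (3*A + A)*A + 7 = (4*A)*A + 7 = 4*A² + 7 = 7 + 4*A²)
Y*G + l(15) = 261*(349/8) + (7 + 4*15²) = 91089/8 + (7 + 4*225) = 91089/8 + (7 + 900) = 91089/8 + 907 = 98345/8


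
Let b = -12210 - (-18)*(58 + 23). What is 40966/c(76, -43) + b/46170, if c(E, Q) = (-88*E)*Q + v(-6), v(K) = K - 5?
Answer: -200097446/2212874235 ≈ -0.090424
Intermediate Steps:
v(K) = -5 + K
c(E, Q) = -11 - 88*E*Q (c(E, Q) = (-88*E)*Q + (-5 - 6) = -88*E*Q - 11 = -11 - 88*E*Q)
b = -10752 (b = -12210 - (-18)*81 = -12210 - 1*(-1458) = -12210 + 1458 = -10752)
40966/c(76, -43) + b/46170 = 40966/(-11 - 88*76*(-43)) - 10752/46170 = 40966/(-11 + 287584) - 10752*1/46170 = 40966/287573 - 1792/7695 = -200097446/2212874235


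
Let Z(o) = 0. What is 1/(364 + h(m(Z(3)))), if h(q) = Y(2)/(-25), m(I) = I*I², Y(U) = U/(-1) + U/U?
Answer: 25/9101 ≈ 0.0027470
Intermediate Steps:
Y(U) = 1 - U (Y(U) = U*(-1) + 1 = -U + 1 = 1 - U)
m(I) = I³
h(q) = 1/25 (h(q) = (1 - 1*2)/(-25) = (1 - 2)*(-1/25) = -1*(-1/25) = 1/25)
1/(364 + h(m(Z(3)))) = 1/(364 + 1/25) = 1/(9101/25) = 25/9101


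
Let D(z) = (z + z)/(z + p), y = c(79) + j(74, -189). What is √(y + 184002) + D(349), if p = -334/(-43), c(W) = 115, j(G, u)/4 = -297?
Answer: 30014/15341 + √182929 ≈ 429.66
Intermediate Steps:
j(G, u) = -1188 (j(G, u) = 4*(-297) = -1188)
p = 334/43 (p = -334*(-1/43) = 334/43 ≈ 7.7674)
y = -1073 (y = 115 - 1188 = -1073)
D(z) = 2*z/(334/43 + z) (D(z) = (z + z)/(z + 334/43) = (2*z)/(334/43 + z) = 2*z/(334/43 + z))
√(y + 184002) + D(349) = √(-1073 + 184002) + 86*349/(334 + 43*349) = √182929 + 86*349/(334 + 15007) = √182929 + 86*349/15341 = √182929 + 86*349*(1/15341) = √182929 + 30014/15341 = 30014/15341 + √182929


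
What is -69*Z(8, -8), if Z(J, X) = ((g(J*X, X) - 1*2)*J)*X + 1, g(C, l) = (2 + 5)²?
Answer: 207483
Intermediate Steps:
g(C, l) = 49 (g(C, l) = 7² = 49)
Z(J, X) = 1 + 47*J*X (Z(J, X) = ((49 - 1*2)*J)*X + 1 = ((49 - 2)*J)*X + 1 = (47*J)*X + 1 = 47*J*X + 1 = 1 + 47*J*X)
-69*Z(8, -8) = -69*(1 + 47*8*(-8)) = -69*(1 - 3008) = -69*(-3007) = 207483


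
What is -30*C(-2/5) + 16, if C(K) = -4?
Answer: 136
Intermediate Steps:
-30*C(-2/5) + 16 = -30*(-4) + 16 = 120 + 16 = 136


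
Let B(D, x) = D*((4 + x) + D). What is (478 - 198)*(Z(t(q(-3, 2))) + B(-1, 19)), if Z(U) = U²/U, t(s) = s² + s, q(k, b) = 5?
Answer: 2240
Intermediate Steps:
B(D, x) = D*(4 + D + x)
t(s) = s + s²
Z(U) = U
(478 - 198)*(Z(t(q(-3, 2))) + B(-1, 19)) = (478 - 198)*(5*(1 + 5) - (4 - 1 + 19)) = 280*(5*6 - 1*22) = 280*(30 - 22) = 280*8 = 2240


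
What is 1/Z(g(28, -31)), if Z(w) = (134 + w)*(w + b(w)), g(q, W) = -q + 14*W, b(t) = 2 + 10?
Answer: 1/147600 ≈ 6.7751e-6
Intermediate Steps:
b(t) = 12
Z(w) = (12 + w)*(134 + w) (Z(w) = (134 + w)*(w + 12) = (134 + w)*(12 + w) = (12 + w)*(134 + w))
1/Z(g(28, -31)) = 1/(1608 + (-1*28 + 14*(-31))² + 146*(-1*28 + 14*(-31))) = 1/(1608 + (-28 - 434)² + 146*(-28 - 434)) = 1/(1608 + (-462)² + 146*(-462)) = 1/(1608 + 213444 - 67452) = 1/147600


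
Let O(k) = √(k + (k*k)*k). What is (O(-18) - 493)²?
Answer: 237199 - 14790*I*√26 ≈ 2.372e+5 - 75415.0*I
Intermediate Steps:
O(k) = √(k + k³) (O(k) = √(k + k²*k) = √(k + k³))
(O(-18) - 493)² = (√(-18 + (-18)³) - 493)² = (√(-18 - 5832) - 493)² = (√(-5850) - 493)² = (15*I*√26 - 493)² = (-493 + 15*I*√26)²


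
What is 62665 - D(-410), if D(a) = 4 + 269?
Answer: 62392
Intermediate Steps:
D(a) = 273
62665 - D(-410) = 62665 - 1*273 = 62665 - 273 = 62392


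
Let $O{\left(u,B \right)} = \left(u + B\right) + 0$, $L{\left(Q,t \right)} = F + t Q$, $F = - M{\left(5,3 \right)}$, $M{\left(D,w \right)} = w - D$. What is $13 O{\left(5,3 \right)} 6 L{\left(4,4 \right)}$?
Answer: $11232$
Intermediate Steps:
$F = 2$ ($F = - (3 - 5) = \left(-1\right) \left(-2\right) = 2$)
$L{\left(Q,t \right)} = 2 + Q t$ ($L{\left(Q,t \right)} = 2 + t Q = 2 + Q t$)
$O{\left(u,B \right)} = B + u$ ($O{\left(u,B \right)} = \left(B + u\right) + 0 = B + u$)
$13 O{\left(5,3 \right)} 6 L{\left(4,4 \right)} = 13 \left(3 + 5\right) 6 \left(2 + 4 \cdot 4\right) = 13 \cdot 8 \cdot 6 \left(2 + 16\right) = 104 \cdot 6 \cdot 18 = 104 \cdot 108 = 11232$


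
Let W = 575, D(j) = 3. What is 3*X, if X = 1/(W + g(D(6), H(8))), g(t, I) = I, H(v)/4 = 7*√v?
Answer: 1725/324353 - 168*√2/324353 ≈ 0.0045858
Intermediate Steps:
H(v) = 28*√v (H(v) = 4*(7*√v) = 28*√v)
X = 1/(575 + 56*√2) (X = 1/(575 + 28*√8) = 1/(575 + 28*(2*√2)) = 1/(575 + 56*√2) ≈ 0.0015286)
3*X = 3*(575/324353 - 56*√2/324353) = 1725/324353 - 168*√2/324353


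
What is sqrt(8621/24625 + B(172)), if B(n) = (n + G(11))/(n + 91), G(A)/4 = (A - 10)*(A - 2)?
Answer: sqrt(1914241069765)/1295275 ≈ 1.0682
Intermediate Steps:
G(A) = 4*(-10 + A)*(-2 + A) (G(A) = 4*((A - 10)*(A - 2)) = 4*((-10 + A)*(-2 + A)) = 4*(-10 + A)*(-2 + A))
B(n) = (36 + n)/(91 + n) (B(n) = (n + (80 - 48*11 + 4*11**2))/(n + 91) = (n + (80 - 528 + 4*121))/(91 + n) = (n + (80 - 528 + 484))/(91 + n) = (n + 36)/(91 + n) = (36 + n)/(91 + n))
sqrt(8621/24625 + B(172)) = sqrt(8621/24625 + (36 + 172)/(91 + 172)) = sqrt(8621*(1/24625) + 208/263) = sqrt(8621/24625 + (1/263)*208) = sqrt(8621/24625 + 208/263) = sqrt(7389323/6476375) = sqrt(1914241069765)/1295275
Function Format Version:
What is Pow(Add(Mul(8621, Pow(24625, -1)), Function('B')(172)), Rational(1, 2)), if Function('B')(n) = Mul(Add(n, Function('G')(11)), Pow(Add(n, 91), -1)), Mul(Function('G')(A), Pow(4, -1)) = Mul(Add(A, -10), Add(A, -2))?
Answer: Mul(Rational(1, 1295275), Pow(1914241069765, Rational(1, 2))) ≈ 1.0682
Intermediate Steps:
Function('G')(A) = Mul(4, Add(-10, A), Add(-2, A)) (Function('G')(A) = Mul(4, Mul(Add(A, -10), Add(A, -2))) = Mul(4, Mul(Add(-10, A), Add(-2, A))) = Mul(4, Add(-10, A), Add(-2, A)))
Function('B')(n) = Mul(Pow(Add(91, n), -1), Add(36, n)) (Function('B')(n) = Mul(Add(n, Add(80, Mul(-48, 11), Mul(4, Pow(11, 2)))), Pow(Add(n, 91), -1)) = Mul(Add(n, Add(80, -528, Mul(4, 121))), Pow(Add(91, n), -1)) = Mul(Add(n, Add(80, -528, 484)), Pow(Add(91, n), -1)) = Mul(Add(n, 36), Pow(Add(91, n), -1)) = Mul(Add(36, n), Pow(Add(91, n), -1)) = Mul(Pow(Add(91, n), -1), Add(36, n)))
Pow(Add(Mul(8621, Pow(24625, -1)), Function('B')(172)), Rational(1, 2)) = Pow(Add(Mul(8621, Pow(24625, -1)), Mul(Pow(Add(91, 172), -1), Add(36, 172))), Rational(1, 2)) = Pow(Add(Mul(8621, Rational(1, 24625)), Mul(Pow(263, -1), 208)), Rational(1, 2)) = Pow(Add(Rational(8621, 24625), Mul(Rational(1, 263), 208)), Rational(1, 2)) = Pow(Add(Rational(8621, 24625), Rational(208, 263)), Rational(1, 2)) = Pow(Rational(7389323, 6476375), Rational(1, 2)) = Mul(Rational(1, 1295275), Pow(1914241069765, Rational(1, 2)))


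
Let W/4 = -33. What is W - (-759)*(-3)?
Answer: -2409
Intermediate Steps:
W = -132 (W = 4*(-33) = -132)
W - (-759)*(-3) = -132 - (-759)*(-3) = -132 - 33*69 = -132 - 2277 = -2409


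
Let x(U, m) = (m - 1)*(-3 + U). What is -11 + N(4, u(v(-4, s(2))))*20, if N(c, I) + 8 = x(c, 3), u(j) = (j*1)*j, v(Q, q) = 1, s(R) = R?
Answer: -131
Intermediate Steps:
x(U, m) = (-1 + m)*(-3 + U)
u(j) = j² (u(j) = j*j = j²)
N(c, I) = -14 + 2*c (N(c, I) = -8 + (3 - c - 3*3 + c*3) = -8 + (3 - c - 9 + 3*c) = -8 + (-6 + 2*c) = -14 + 2*c)
-11 + N(4, u(v(-4, s(2))))*20 = -11 + (-14 + 2*4)*20 = -11 + (-14 + 8)*20 = -11 - 6*20 = -11 - 120 = -131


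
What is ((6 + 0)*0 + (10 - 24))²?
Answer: 196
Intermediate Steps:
((6 + 0)*0 + (10 - 24))² = (6*0 - 14)² = (0 - 14)² = (-14)² = 196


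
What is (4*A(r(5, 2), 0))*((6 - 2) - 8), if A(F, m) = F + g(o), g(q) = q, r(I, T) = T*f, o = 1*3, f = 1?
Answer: -80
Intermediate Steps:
o = 3
r(I, T) = T (r(I, T) = T*1 = T)
A(F, m) = 3 + F (A(F, m) = F + 3 = 3 + F)
(4*A(r(5, 2), 0))*((6 - 2) - 8) = (4*(3 + 2))*((6 - 2) - 8) = (4*5)*(4 - 8) = 20*(-4) = -80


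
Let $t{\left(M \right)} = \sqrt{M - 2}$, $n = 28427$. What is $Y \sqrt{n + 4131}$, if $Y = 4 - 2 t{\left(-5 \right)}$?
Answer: $2 \sqrt{32558} \left(2 - i \sqrt{7}\right) \approx 721.75 - 954.79 i$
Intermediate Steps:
$t{\left(M \right)} = \sqrt{-2 + M}$
$Y = 4 - 2 i \sqrt{7}$ ($Y = 4 - 2 \sqrt{-2 - 5} = 4 - 2 \sqrt{-7} = 4 - 2 i \sqrt{7} \approx 4.0 - 5.2915 i$)
$Y \sqrt{n + 4131} = \left(4 - 2 i \sqrt{7}\right) \sqrt{28427 + 4131} = \left(4 - 2 i \sqrt{7}\right) \sqrt{32558} = \sqrt{32558} \left(4 - 2 i \sqrt{7}\right)$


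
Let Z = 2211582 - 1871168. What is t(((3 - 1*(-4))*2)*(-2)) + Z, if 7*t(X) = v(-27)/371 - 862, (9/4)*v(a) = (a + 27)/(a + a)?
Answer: 2382036/7 ≈ 3.4029e+5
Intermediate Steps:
v(a) = 2*(27 + a)/(9*a) (v(a) = 4*((a + 27)/(a + a))/9 = 4*((27 + a)/((2*a)))/9 = 4*((27 + a)*(1/(2*a)))/9 = 4*((27 + a)/(2*a))/9 = 2*(27 + a)/(9*a))
Z = 340414
t(X) = -862/7 (t(X) = ((2/9 + 6/(-27))/371 - 862)/7 = ((2/9 + 6*(-1/27))*(1/371) - 862)/7 = ((2/9 - 2/9)*(1/371) - 862)/7 = (0*(1/371) - 862)/7 = (0 - 862)/7 = (1/7)*(-862) = -862/7)
t(((3 - 1*(-4))*2)*(-2)) + Z = -862/7 + 340414 = 2382036/7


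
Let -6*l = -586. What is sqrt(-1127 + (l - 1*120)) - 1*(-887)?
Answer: 887 + 2*I*sqrt(2586)/3 ≈ 887.0 + 33.902*I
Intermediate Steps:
l = 293/3 (l = -1/6*(-586) = 293/3 ≈ 97.667)
sqrt(-1127 + (l - 1*120)) - 1*(-887) = sqrt(-1127 + (293/3 - 1*120)) - 1*(-887) = sqrt(-1127 + (293/3 - 120)) + 887 = sqrt(-1127 - 67/3) + 887 = sqrt(-3448/3) + 887 = 2*I*sqrt(2586)/3 + 887 = 887 + 2*I*sqrt(2586)/3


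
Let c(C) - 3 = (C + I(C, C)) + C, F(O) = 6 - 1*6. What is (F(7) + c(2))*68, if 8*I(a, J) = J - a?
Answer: 476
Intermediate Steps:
I(a, J) = -a/8 + J/8 (I(a, J) = (J - a)/8 = -a/8 + J/8)
F(O) = 0 (F(O) = 6 - 6 = 0)
c(C) = 3 + 2*C (c(C) = 3 + ((C + (-C/8 + C/8)) + C) = 3 + ((C + 0) + C) = 3 + (C + C) = 3 + 2*C)
(F(7) + c(2))*68 = (0 + (3 + 2*2))*68 = (0 + (3 + 4))*68 = (0 + 7)*68 = 7*68 = 476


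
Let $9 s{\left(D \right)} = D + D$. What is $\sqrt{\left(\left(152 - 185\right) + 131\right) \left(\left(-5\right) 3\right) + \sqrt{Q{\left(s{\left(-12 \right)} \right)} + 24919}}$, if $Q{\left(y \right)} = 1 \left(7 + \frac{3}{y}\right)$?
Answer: $\frac{\sqrt{-5880 + \sqrt{398798}}}{2} \approx 36.223 i$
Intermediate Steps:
$s{\left(D \right)} = \frac{2 D}{9}$ ($s{\left(D \right)} = \frac{D + D}{9} = \frac{2 D}{9}$)
$Q{\left(y \right)} = 7 + \frac{3}{y}$
$\sqrt{\left(\left(152 - 185\right) + 131\right) \left(\left(-5\right) 3\right) + \sqrt{Q{\left(s{\left(-12 \right)} \right)} + 24919}} = \sqrt{\left(\left(152 - 185\right) + 131\right) \left(\left(-5\right) 3\right) + \sqrt{\left(7 + \frac{3}{\frac{2}{9} \left(-12\right)}\right) + 24919}} = \sqrt{\left(-33 + 131\right) \left(-15\right) + \sqrt{\left(7 + \frac{3}{- \frac{8}{3}}\right) + 24919}} = \sqrt{98 \left(-15\right) + \sqrt{\left(7 + 3 \left(- \frac{3}{8}\right)\right) + 24919}} = \sqrt{-1470 + \sqrt{\left(7 - \frac{9}{8}\right) + 24919}} = \sqrt{-1470 + \sqrt{\frac{47}{8} + 24919}} = \sqrt{-1470 + \sqrt{\frac{199399}{8}}} = \sqrt{-1470 + \frac{\sqrt{398798}}{4}}$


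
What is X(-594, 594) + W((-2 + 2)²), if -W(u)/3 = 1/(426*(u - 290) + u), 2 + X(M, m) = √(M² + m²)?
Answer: -82359/41180 + 594*√2 ≈ 838.04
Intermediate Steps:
X(M, m) = -2 + √(M² + m²)
W(u) = -3/(-123540 + 427*u) (W(u) = -3/(426*(u - 290) + u) = -3/(426*(-290 + u) + u) = -3/((-123540 + 426*u) + u) = -3/(-123540 + 427*u))
X(-594, 594) + W((-2 + 2)²) = (-2 + √((-594)² + 594²)) - 3/(-123540 + 427*(-2 + 2)²) = (-2 + √(352836 + 352836)) - 3/(-123540 + 427*0²) = (-2 + √705672) - 3/(-123540 + 427*0) = (-2 + 594*√2) - 3/(-123540 + 0) = (-2 + 594*√2) - 3/(-123540) = (-2 + 594*√2) - 3*(-1/123540) = (-2 + 594*√2) + 1/41180 = -82359/41180 + 594*√2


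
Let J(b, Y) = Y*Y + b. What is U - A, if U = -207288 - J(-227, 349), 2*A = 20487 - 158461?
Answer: -259875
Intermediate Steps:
A = -68987 (A = (20487 - 158461)/2 = (½)*(-137974) = -68987)
J(b, Y) = b + Y² (J(b, Y) = Y² + b = b + Y²)
U = -328862 (U = -207288 - (-227 + 349²) = -207288 - (-227 + 121801) = -207288 - 1*121574 = -207288 - 121574 = -328862)
U - A = -328862 - 1*(-68987) = -328862 + 68987 = -259875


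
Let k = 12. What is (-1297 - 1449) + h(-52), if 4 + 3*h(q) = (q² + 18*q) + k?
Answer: -2154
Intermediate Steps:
h(q) = 8/3 + 6*q + q²/3 (h(q) = -4/3 + ((q² + 18*q) + 12)/3 = -4/3 + (12 + q² + 18*q)/3 = -4/3 + (4 + 6*q + q²/3) = 8/3 + 6*q + q²/3)
(-1297 - 1449) + h(-52) = (-1297 - 1449) + (8/3 + 6*(-52) + (⅓)*(-52)²) = -2746 + (8/3 - 312 + (⅓)*2704) = -2746 + (8/3 - 312 + 2704/3) = -2746 + 592 = -2154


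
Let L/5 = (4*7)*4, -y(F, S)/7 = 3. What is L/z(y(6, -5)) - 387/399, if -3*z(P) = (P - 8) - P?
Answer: 27801/133 ≈ 209.03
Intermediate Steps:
y(F, S) = -21 (y(F, S) = -7*3 = -21)
L = 560 (L = 5*((4*7)*4) = 5*(28*4) = 5*112 = 560)
z(P) = 8/3 (z(P) = -((P - 8) - P)/3 = -((-8 + P) - P)/3 = -⅓*(-8) = 8/3)
L/z(y(6, -5)) - 387/399 = 560/(8/3) - 387/399 = 560*(3/8) - 387*1/399 = 210 - 129/133 = 27801/133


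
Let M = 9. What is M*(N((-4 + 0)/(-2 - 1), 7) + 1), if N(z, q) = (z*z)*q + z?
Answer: 133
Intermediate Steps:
N(z, q) = z + q*z² (N(z, q) = z²*q + z = q*z² + z = z + q*z²)
M*(N((-4 + 0)/(-2 - 1), 7) + 1) = 9*(((-4 + 0)/(-2 - 1))*(1 + 7*((-4 + 0)/(-2 - 1))) + 1) = 9*((-4/(-3))*(1 + 7*(-4/(-3))) + 1) = 9*((-4*(-⅓))*(1 + 7*(-4*(-⅓))) + 1) = 9*(4*(1 + 7*(4/3))/3 + 1) = 9*(4*(1 + 28/3)/3 + 1) = 9*((4/3)*(31/3) + 1) = 9*(124/9 + 1) = 9*(133/9) = 133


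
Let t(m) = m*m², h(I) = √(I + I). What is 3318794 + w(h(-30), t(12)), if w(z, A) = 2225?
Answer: 3321019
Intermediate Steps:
h(I) = √2*√I (h(I) = √(2*I) = √2*√I)
t(m) = m³
3318794 + w(h(-30), t(12)) = 3318794 + 2225 = 3321019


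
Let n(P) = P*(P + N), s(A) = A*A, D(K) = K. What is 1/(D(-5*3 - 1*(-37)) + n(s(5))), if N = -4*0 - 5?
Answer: 1/522 ≈ 0.0019157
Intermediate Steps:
N = -5 (N = 0 - 5 = -5)
s(A) = A**2
n(P) = P*(-5 + P) (n(P) = P*(P - 5) = P*(-5 + P))
1/(D(-5*3 - 1*(-37)) + n(s(5))) = 1/((-5*3 - 1*(-37)) + 5**2*(-5 + 5**2)) = 1/((-15 + 37) + 25*(-5 + 25)) = 1/(22 + 25*20) = 1/(22 + 500) = 1/522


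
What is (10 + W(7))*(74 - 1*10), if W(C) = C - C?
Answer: 640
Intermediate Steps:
W(C) = 0
(10 + W(7))*(74 - 1*10) = (10 + 0)*(74 - 1*10) = 10*(74 - 10) = 10*64 = 640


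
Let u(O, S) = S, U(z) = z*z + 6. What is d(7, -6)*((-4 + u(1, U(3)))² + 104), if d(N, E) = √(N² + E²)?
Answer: 225*√85 ≈ 2074.4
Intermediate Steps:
U(z) = 6 + z² (U(z) = z² + 6 = 6 + z²)
d(N, E) = √(E² + N²)
d(7, -6)*((-4 + u(1, U(3)))² + 104) = √((-6)² + 7²)*((-4 + (6 + 3²))² + 104) = √(36 + 49)*((-4 + (6 + 9))² + 104) = √85*((-4 + 15)² + 104) = √85*(11² + 104) = √85*(121 + 104) = √85*225 = 225*√85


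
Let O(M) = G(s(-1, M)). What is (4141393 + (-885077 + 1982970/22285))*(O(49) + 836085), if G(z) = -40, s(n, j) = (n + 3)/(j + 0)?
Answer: 12134187417881270/4457 ≈ 2.7225e+12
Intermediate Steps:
s(n, j) = (3 + n)/j
O(M) = -40
(4141393 + (-885077 + 1982970/22285))*(O(49) + 836085) = (4141393 + (-885077 + 1982970/22285))*(-40 + 836085) = (4141393 + (-885077 + 1982970*(1/22285)))*836045 = (4141393 + (-885077 + 396594/4457))*836045 = (4141393 - 3944391595/4457)*836045 = (14513797006/4457)*836045 = 12134187417881270/4457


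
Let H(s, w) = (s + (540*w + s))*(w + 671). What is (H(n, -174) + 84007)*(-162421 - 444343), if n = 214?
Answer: 28154697249308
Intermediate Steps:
H(s, w) = (671 + w)*(2*s + 540*w) (H(s, w) = (s + (s + 540*w))*(671 + w) = (2*s + 540*w)*(671 + w) = (671 + w)*(2*s + 540*w))
(H(n, -174) + 84007)*(-162421 - 444343) = ((540*(-174)² + 1342*214 + 362340*(-174) + 2*214*(-174)) + 84007)*(-162421 - 444343) = ((540*30276 + 287188 - 63047160 - 74472) + 84007)*(-606764) = ((16349040 + 287188 - 63047160 - 74472) + 84007)*(-606764) = (-46485404 + 84007)*(-606764) = -46401397*(-606764) = 28154697249308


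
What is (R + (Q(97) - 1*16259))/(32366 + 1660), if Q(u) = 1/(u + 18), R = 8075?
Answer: -941159/3912990 ≈ -0.24052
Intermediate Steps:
Q(u) = 1/(18 + u)
(R + (Q(97) - 1*16259))/(32366 + 1660) = (8075 + (1/(18 + 97) - 1*16259))/(32366 + 1660) = (8075 + (1/115 - 16259))/34026 = (8075 + (1/115 - 16259))*(1/34026) = (8075 - 1869784/115)*(1/34026) = -941159/115*1/34026 = -941159/3912990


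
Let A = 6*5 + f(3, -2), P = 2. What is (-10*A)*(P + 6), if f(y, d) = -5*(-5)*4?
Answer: -10400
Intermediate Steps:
f(y, d) = 100 (f(y, d) = 25*4 = 100)
A = 130 (A = 6*5 + 100 = 30 + 100 = 130)
(-10*A)*(P + 6) = (-10*130)*(2 + 6) = -1300*8 = -10400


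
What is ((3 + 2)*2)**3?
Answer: 1000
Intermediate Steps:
((3 + 2)*2)**3 = (5*2)**3 = 10**3 = 1000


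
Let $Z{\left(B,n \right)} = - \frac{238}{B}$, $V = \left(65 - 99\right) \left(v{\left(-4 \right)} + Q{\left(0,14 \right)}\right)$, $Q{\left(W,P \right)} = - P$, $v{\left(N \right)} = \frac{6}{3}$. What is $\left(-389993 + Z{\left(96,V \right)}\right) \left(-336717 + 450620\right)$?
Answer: $- \frac{2132239443049}{48} \approx -4.4422 \cdot 10^{10}$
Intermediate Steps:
$v{\left(N \right)} = 2$ ($v{\left(N \right)} = 6 \cdot \frac{1}{3} = 2$)
$V = 408$ ($V = \left(65 - 99\right) \left(2 - 14\right) = - 34 \left(2 - 14\right) = \left(-34\right) \left(-12\right) = 408$)
$\left(-389993 + Z{\left(96,V \right)}\right) \left(-336717 + 450620\right) = \left(-389993 - \frac{238}{96}\right) \left(-336717 + 450620\right) = \left(-389993 - \frac{119}{48}\right) 113903 = \left(- \frac{18719783}{48}\right) 113903 = - \frac{2132239443049}{48}$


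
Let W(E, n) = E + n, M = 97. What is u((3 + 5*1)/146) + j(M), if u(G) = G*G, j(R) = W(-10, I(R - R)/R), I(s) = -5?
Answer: -5194223/516913 ≈ -10.049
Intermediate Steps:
j(R) = -10 - 5/R
u(G) = G²
u((3 + 5*1)/146) + j(M) = ((3 + 5*1)/146)² + (-10 - 5/97) = ((3 + 5)*(1/146))² + (-10 - 5*1/97) = (8*(1/146))² + (-10 - 5/97) = (4/73)² - 975/97 = 16/5329 - 975/97 = -5194223/516913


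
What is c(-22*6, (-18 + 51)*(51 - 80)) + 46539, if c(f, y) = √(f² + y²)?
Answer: 46539 + 33*√857 ≈ 47505.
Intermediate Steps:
c(-22*6, (-18 + 51)*(51 - 80)) + 46539 = √((-22*6)² + ((-18 + 51)*(51 - 80))²) + 46539 = √((-132)² + (33*(-29))²) + 46539 = √(17424 + (-957)²) + 46539 = √(17424 + 915849) + 46539 = √933273 + 46539 = 33*√857 + 46539 = 46539 + 33*√857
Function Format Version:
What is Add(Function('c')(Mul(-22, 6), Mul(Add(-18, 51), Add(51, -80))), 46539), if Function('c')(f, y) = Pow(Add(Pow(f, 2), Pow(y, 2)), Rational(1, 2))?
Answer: Add(46539, Mul(33, Pow(857, Rational(1, 2)))) ≈ 47505.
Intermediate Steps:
Add(Function('c')(Mul(-22, 6), Mul(Add(-18, 51), Add(51, -80))), 46539) = Add(Pow(Add(Pow(Mul(-22, 6), 2), Pow(Mul(Add(-18, 51), Add(51, -80)), 2)), Rational(1, 2)), 46539) = Add(Pow(Add(Pow(-132, 2), Pow(Mul(33, -29), 2)), Rational(1, 2)), 46539) = Add(Pow(Add(17424, Pow(-957, 2)), Rational(1, 2)), 46539) = Add(Pow(Add(17424, 915849), Rational(1, 2)), 46539) = Add(Pow(933273, Rational(1, 2)), 46539) = Add(Mul(33, Pow(857, Rational(1, 2))), 46539) = Add(46539, Mul(33, Pow(857, Rational(1, 2))))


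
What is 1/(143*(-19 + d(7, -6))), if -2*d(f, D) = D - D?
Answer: -1/2717 ≈ -0.00036805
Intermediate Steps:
d(f, D) = 0 (d(f, D) = -(D - D)/2 = -1/2*0 = 0)
1/(143*(-19 + d(7, -6))) = 1/(143*(-19 + 0)) = 1/(143*(-19)) = 1/(-2717) = -1/2717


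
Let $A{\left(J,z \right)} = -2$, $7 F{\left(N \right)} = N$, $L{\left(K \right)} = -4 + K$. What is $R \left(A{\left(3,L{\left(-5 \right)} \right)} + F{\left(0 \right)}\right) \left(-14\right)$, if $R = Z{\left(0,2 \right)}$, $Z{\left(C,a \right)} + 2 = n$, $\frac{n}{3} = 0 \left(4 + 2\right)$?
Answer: $-56$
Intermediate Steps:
$n = 0$ ($n = 3 \cdot 0 \left(4 + 2\right) = 3 \cdot 0 \cdot 6 = 3 \cdot 0 = 0$)
$Z{\left(C,a \right)} = -2$ ($Z{\left(C,a \right)} = -2 + 0 = -2$)
$R = -2$
$F{\left(N \right)} = \frac{N}{7}$
$R \left(A{\left(3,L{\left(-5 \right)} \right)} + F{\left(0 \right)}\right) \left(-14\right) = - 2 \left(-2 + \frac{1}{7} \cdot 0\right) \left(-14\right) = - 2 \left(-2 + 0\right) \left(-14\right) = \left(-2\right) \left(-2\right) \left(-14\right) = 4 \left(-14\right) = -56$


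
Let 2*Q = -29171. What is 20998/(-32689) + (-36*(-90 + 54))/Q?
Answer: -697262546/953570819 ≈ -0.73121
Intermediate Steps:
Q = -29171/2 (Q = (1/2)*(-29171) = -29171/2 ≈ -14586.)
20998/(-32689) + (-36*(-90 + 54))/Q = 20998/(-32689) + (-36*(-90 + 54))/(-29171/2) = 20998*(-1/32689) - 36*(-36)*(-2/29171) = -20998/32689 + 1296*(-2/29171) = -20998/32689 - 2592/29171 = -697262546/953570819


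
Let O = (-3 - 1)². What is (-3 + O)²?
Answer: 169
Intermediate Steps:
O = 16 (O = (-4)² = 16)
(-3 + O)² = (-3 + 16)² = 13² = 169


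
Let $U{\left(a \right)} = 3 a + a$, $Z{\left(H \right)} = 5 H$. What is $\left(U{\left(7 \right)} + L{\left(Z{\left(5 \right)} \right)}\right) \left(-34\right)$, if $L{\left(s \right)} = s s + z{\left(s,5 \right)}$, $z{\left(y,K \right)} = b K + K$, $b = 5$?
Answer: $-23222$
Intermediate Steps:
$U{\left(a \right)} = 4 a$
$z{\left(y,K \right)} = 6 K$ ($z{\left(y,K \right)} = 5 K + K = 6 K$)
$L{\left(s \right)} = 30 + s^{2}$ ($L{\left(s \right)} = s s + 6 \cdot 5 = s^{2} + 30 = 30 + s^{2}$)
$\left(U{\left(7 \right)} + L{\left(Z{\left(5 \right)} \right)}\right) \left(-34\right) = \left(4 \cdot 7 + \left(30 + \left(5 \cdot 5\right)^{2}\right)\right) \left(-34\right) = \left(28 + \left(30 + 25^{2}\right)\right) \left(-34\right) = \left(28 + \left(30 + 625\right)\right) \left(-34\right) = \left(28 + 655\right) \left(-34\right) = 683 \left(-34\right) = -23222$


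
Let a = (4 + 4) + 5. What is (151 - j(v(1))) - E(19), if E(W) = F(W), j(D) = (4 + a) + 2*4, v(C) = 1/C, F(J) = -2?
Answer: 128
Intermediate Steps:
a = 13 (a = 8 + 5 = 13)
j(D) = 25 (j(D) = (4 + 13) + 2*4 = 17 + 8 = 25)
E(W) = -2
(151 - j(v(1))) - E(19) = (151 - 1*25) - 1*(-2) = (151 - 25) + 2 = 126 + 2 = 128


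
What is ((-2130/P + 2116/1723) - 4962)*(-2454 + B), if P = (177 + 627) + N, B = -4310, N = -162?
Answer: 6190308194740/184361 ≈ 3.3577e+7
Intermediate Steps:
P = 642 (P = (177 + 627) - 162 = 804 - 162 = 642)
((-2130/P + 2116/1723) - 4962)*(-2454 + B) = ((-2130/642 + 2116/1723) - 4962)*(-2454 - 4310) = ((-2130*1/642 + 2116*(1/1723)) - 4962)*(-6764) = ((-355/107 + 2116/1723) - 4962)*(-6764) = (-385253/184361 - 4962)*(-6764) = -915184535/184361*(-6764) = 6190308194740/184361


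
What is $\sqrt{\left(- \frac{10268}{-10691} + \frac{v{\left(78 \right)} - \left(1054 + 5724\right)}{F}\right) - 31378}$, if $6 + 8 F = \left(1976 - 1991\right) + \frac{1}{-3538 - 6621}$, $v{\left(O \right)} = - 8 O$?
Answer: $\frac{i \sqrt{9284906590940168444890}}{570204485} \approx 168.99 i$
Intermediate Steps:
$F = - \frac{53335}{20318}$ ($F = - \frac{3}{4} + \frac{\left(1976 - 1991\right) + \frac{1}{-3538 - 6621}}{8} = - \frac{3}{4} + \frac{-15 + \frac{1}{-10159}}{8} = - \frac{3}{4} + \frac{-15 - \frac{1}{10159}}{8} = - \frac{3}{4} + \frac{1}{8} \left(- \frac{152386}{10159}\right) = - \frac{3}{4} - \frac{76193}{40636} = - \frac{53335}{20318} \approx -2.625$)
$\sqrt{\left(- \frac{10268}{-10691} + \frac{v{\left(78 \right)} - \left(1054 + 5724\right)}{F}\right) - 31378} = \sqrt{\left(- \frac{10268}{-10691} + \frac{\left(-8\right) 78 - \left(1054 + 5724\right)}{- \frac{53335}{20318}}\right) - 31378} = \sqrt{\left(\left(-10268\right) \left(- \frac{1}{10691}\right) + \left(-624 - 6778\right) \left(- \frac{20318}{53335}\right)\right) - 31378} = \sqrt{\left(\frac{10268}{10691} + \left(-624 - 6778\right) \left(- \frac{20318}{53335}\right)\right) - 31378} = \sqrt{\left(\frac{10268}{10691} - - \frac{150393836}{53335}\right) - 31378} = \sqrt{\left(\frac{10268}{10691} + \frac{150393836}{53335}\right) - 31378} = \sqrt{\frac{1608408144456}{570204485} - 31378} = \sqrt{- \frac{16283468185874}{570204485}} = \frac{i \sqrt{9284906590940168444890}}{570204485}$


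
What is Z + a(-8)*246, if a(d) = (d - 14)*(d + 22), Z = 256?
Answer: -75512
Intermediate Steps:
a(d) = (-14 + d)*(22 + d)
Z + a(-8)*246 = 256 + (-308 + (-8)**2 + 8*(-8))*246 = 256 + (-308 + 64 - 64)*246 = 256 - 308*246 = 256 - 75768 = -75512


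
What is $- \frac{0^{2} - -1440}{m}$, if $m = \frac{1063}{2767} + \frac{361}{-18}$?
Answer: $\frac{71720640}{979753} \approx 73.203$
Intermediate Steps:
$m = - \frac{979753}{49806}$ ($m = 1063 \cdot \frac{1}{2767} + 361 \left(- \frac{1}{18}\right) = \frac{1063}{2767} - \frac{361}{18} = - \frac{979753}{49806} \approx -19.671$)
$- \frac{0^{2} - -1440}{m} = - \frac{0^{2} - -1440}{- \frac{979753}{49806}} = - \frac{\left(0 + 1440\right) \left(-49806\right)}{979753} = - \frac{1440 \left(-49806\right)}{979753} = \left(-1\right) \left(- \frac{71720640}{979753}\right) = \frac{71720640}{979753}$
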